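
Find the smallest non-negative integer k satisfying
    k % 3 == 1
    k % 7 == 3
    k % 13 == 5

The moduli are pairwise coprime; N = 3·7·13 = 273.
N/3 = 91; 91 ≡ 1 (mod 3), inverse 1.
N/7 = 39; 39 ≡ 4 (mod 7); 4·2 ≡ 1, so inverse 2.
N/13 = 21; 21 ≡ 8 (mod 13); 8·5 ≡ 1, so inverse 5.
k ≡ 1·91·1 + 3·39·2 + 5·21·5 = 850.
850 mod 273 = 31.

31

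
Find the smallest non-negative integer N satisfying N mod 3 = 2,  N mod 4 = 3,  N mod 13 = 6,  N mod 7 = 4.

The moduli are pairwise coprime; M = 3·4·13·7 = 1092.
M/3 = 364; 364 ≡ 1 (mod 3), inverse 1.
M/4 = 273; 273 ≡ 1 (mod 4), inverse 1.
M/13 = 84; 84 ≡ 6 (mod 13); 6·11 ≡ 1, so inverse 11.
M/7 = 156; 156 ≡ 2 (mod 7); 2·4 ≡ 1, so inverse 4.
N ≡ 2·364·1 + 3·273·1 + 6·84·11 + 4·156·4 = 9587.
9587 mod 1092 = 851.

851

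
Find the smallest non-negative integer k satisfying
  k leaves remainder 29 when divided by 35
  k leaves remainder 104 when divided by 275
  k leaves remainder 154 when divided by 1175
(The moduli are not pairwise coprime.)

81229

gcd(35, 275) = 5 and 5 | (104 − 29), so the pair is consistent; merging gives k ≡ 379 (mod 1925), where 1925 = lcm(35, 275).
gcd(1925, 1175) = 25 and 25 | (154 − 379), so the pair is consistent; merging gives k ≡ 81229 (mod 90475), where 90475 = lcm(1925, 1175).
The solution is unique modulo lcm(35, 275, 1175) = 90475.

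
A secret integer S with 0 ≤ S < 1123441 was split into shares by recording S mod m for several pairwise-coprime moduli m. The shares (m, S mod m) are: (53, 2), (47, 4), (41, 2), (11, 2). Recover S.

The moduli are pairwise coprime; N = 53·47·41·11 = 1123441.
N/53 = 21197; 21197 ≡ 50 (mod 53); 50·35 ≡ 1, so inverse 35.
N/47 = 23903; 23903 ≡ 27 (mod 47); 27·7 ≡ 1, so inverse 7.
N/41 = 27401; 27401 ≡ 13 (mod 41); 13·19 ≡ 1, so inverse 19.
N/11 = 102131; 102131 ≡ 7 (mod 11); 7·8 ≡ 1, so inverse 8.
S ≡ 2·21197·35 + 4·23903·7 + 2·27401·19 + 2·102131·8 = 4828408.
4828408 mod 1123441 = 334644.

334644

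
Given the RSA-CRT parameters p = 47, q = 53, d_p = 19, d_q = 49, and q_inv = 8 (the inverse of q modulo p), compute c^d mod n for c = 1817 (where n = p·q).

m₁ = c^(d_p) mod p: c ≡ 31 (mod 47), and 31^19 mod 47 = 13.
m₂ = c^(d_q) mod q: c ≡ 15 (mod 53), and 15^49 mod 53 = 28.
h = q_inv·(m₁ − m₂) mod p = 8·(13 − 28) mod 47 = 21.
m = m₂ + h·q = 28 + 21·53 = 1141.

1141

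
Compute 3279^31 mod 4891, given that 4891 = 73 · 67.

1654

Mod 73: 3279 ≡ 67; 67^31 ≡ 48 (mod 73).
Mod 67: 3279 ≡ 63; 63^31 ≡ 46 (mod 67).
Combine by CRT: x ≡ 48 (mod 73), x ≡ 46 (mod 67) ⇒ x ≡ 1654 (mod 4891).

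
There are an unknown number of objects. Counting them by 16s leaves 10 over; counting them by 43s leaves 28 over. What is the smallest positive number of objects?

458

From N ≡ 10 (mod 16) write N = 10 + 16t. Substituting into N ≡ 28 (mod 43) gives 16t ≡ 18 (mod 43), and since 16⁻¹ ≡ 35 (mod 43), t ≡ 28. Hence N ≡ 10 + 16·28 = 458 (mod 688).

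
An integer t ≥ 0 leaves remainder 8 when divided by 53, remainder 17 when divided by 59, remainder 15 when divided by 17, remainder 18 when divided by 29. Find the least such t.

The moduli are pairwise coprime; N = 53·59·17·29 = 1541611.
N/53 = 29087; 29087 ≡ 43 (mod 53); 43·37 ≡ 1, so inverse 37.
N/59 = 26129; 26129 ≡ 51 (mod 59); 51·22 ≡ 1, so inverse 22.
N/17 = 90683; 90683 ≡ 5 (mod 17); 5·7 ≡ 1, so inverse 7.
N/29 = 53159; 53159 ≡ 2 (mod 29); 2·15 ≡ 1, so inverse 15.
t ≡ 8·29087·37 + 17·26129·22 + 15·90683·7 + 18·53159·15 = 42256643.
42256643 mod 1541611 = 633146.

633146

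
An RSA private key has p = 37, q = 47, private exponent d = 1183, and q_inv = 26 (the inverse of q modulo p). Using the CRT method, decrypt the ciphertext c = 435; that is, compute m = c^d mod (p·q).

d_p = d mod (p−1) = 1183 mod 36 = 31; d_q = d mod (q−1) = 33.
m₁ = c^(d_p) mod p: c ≡ 28 (mod 37), and 28^31 mod 37 = 25.
m₂ = c^(d_q) mod q: c ≡ 12 (mod 47), and 12^33 mod 47 = 8.
h = q_inv·(m₁ − m₂) mod p = 26·(25 − 8) mod 37 = 35.
m = m₂ + h·q = 8 + 35·47 = 1653.

1653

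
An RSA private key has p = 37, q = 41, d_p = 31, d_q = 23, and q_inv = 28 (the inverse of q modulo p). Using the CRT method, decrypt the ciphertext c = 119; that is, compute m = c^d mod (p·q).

m₁ = c^(d_p) mod p: c ≡ 8 (mod 37), and 8^31 mod 37 = 29.
m₂ = c^(d_q) mod q: c ≡ 37 (mod 41), and 37^23 mod 41 = 18.
h = q_inv·(m₁ − m₂) mod p = 28·(29 − 18) mod 37 = 12.
m = m₂ + h·q = 18 + 12·41 = 510.

510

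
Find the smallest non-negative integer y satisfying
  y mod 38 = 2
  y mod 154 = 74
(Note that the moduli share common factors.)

382

gcd(38, 154) = 2 and 2 | (74 − 2), so the pair is consistent; merging gives y ≡ 382 (mod 2926), where 2926 = lcm(38, 154).
The solution is unique modulo lcm(38, 154) = 2926.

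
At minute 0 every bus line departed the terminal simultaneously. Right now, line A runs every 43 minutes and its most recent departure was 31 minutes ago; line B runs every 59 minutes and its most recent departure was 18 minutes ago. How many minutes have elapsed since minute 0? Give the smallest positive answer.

1493

Combine the congruences pairwise.
From t ≡ 31 (mod 43) write t = 31 + 43s. Substituting into t ≡ 18 (mod 59) gives 43s ≡ 46 (mod 59), and since 43⁻¹ ≡ 11 (mod 59), s ≡ 34. Hence t ≡ 31 + 43·34 = 1493 (mod 2537).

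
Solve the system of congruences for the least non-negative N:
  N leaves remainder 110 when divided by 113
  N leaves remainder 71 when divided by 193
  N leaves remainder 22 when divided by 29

168367

The moduli are pairwise coprime; M = 113·193·29 = 632461.
M/113 = 5597; 5597 ≡ 60 (mod 113); 60·81 ≡ 1, so inverse 81.
M/193 = 3277; 3277 ≡ 189 (mod 193); 189·48 ≡ 1, so inverse 48.
M/29 = 21809; 21809 ≡ 1 (mod 29), inverse 1.
N ≡ 110·5597·81 + 71·3277·48 + 22·21809·1 = 61517084.
61517084 mod 632461 = 168367.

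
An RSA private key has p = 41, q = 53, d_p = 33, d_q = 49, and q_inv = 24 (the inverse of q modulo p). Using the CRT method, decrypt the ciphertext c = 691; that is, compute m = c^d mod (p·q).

m₁ = c^(d_p) mod p: c ≡ 35 (mod 41), and 35^33 mod 41 = 24.
m₂ = c^(d_q) mod q: c ≡ 2 (mod 53), and 2^49 mod 53 = 20.
h = q_inv·(m₁ − m₂) mod p = 24·(24 − 20) mod 41 = 14.
m = m₂ + h·q = 20 + 14·53 = 762.

762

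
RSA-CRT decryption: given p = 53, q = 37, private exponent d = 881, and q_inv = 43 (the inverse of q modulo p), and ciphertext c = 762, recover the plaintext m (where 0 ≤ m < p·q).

671

d_p = d mod (p−1) = 881 mod 52 = 49; d_q = d mod (q−1) = 17.
m₁ = c^(d_p) mod p: c ≡ 20 (mod 53), and 20^49 mod 53 = 35.
m₂ = c^(d_q) mod q: c ≡ 22 (mod 37), and 22^17 mod 37 = 5.
h = q_inv·(m₁ − m₂) mod p = 43·(35 − 5) mod 53 = 18.
m = m₂ + h·q = 5 + 18·37 = 671.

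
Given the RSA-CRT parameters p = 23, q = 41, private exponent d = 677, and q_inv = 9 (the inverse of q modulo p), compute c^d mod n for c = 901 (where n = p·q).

163

d_p = d mod (p−1) = 677 mod 22 = 17; d_q = d mod (q−1) = 37.
m₁ = c^(d_p) mod p: c ≡ 4 (mod 23), and 4^17 mod 23 = 2.
m₂ = c^(d_q) mod q: c ≡ 40 (mod 41), and 40^37 mod 41 = 40.
h = q_inv·(m₁ − m₂) mod p = 9·(2 − 40) mod 23 = 3.
m = m₂ + h·q = 40 + 3·41 = 163.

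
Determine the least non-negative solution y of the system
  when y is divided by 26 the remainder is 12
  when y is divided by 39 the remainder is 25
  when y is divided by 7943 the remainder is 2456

34228

Combine the congruences pairwise.
gcd(26, 39) = 13 and 13 | (25 − 12), so the pair is consistent; merging gives y ≡ 64 (mod 78), where 78 = lcm(26, 39).
gcd(78, 7943) = 13 and 13 | (2456 − 64), so the pair is consistent; merging gives y ≡ 34228 (mod 47658), where 47658 = lcm(78, 7943).
The solution is unique modulo lcm(26, 39, 7943) = 47658.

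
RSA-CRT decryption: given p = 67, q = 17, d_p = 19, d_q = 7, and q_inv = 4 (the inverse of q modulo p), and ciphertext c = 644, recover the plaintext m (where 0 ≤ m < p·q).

m₁ = c^(d_p) mod p: c ≡ 41 (mod 67), and 41^19 mod 67 = 20.
m₂ = c^(d_q) mod q: c ≡ 15 (mod 17), and 15^7 mod 17 = 8.
h = q_inv·(m₁ − m₂) mod p = 4·(20 − 8) mod 67 = 48.
m = m₂ + h·q = 8 + 48·17 = 824.

824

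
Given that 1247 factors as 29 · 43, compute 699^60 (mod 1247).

Mod 29: 699 ≡ 3; by Fermat, exponent reduces to 60 mod 28 = 4; 3^4 ≡ 23 (mod 29).
Mod 43: 699 ≡ 11; by Fermat, exponent reduces to 60 mod 42 = 18; 11^18 ≡ 21 (mod 43).
Combine by CRT: x ≡ 23 (mod 29), x ≡ 21 (mod 43) ⇒ x ≡ 1096 (mod 1247).

1096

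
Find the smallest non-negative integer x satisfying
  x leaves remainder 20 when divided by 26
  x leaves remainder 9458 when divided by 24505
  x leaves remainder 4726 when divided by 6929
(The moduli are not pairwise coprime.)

891638

Combine the congruences pairwise.
gcd(26, 24505) = 13 and 13 | (9458 − 20), so the pair is consistent; merging gives x ≡ 9458 (mod 49010), where 49010 = lcm(26, 24505).
gcd(49010, 6929) = 169 and 169 | (4726 − 9458), so the pair is consistent; merging gives x ≡ 891638 (mod 2009410), where 2009410 = lcm(49010, 6929).
The solution is unique modulo lcm(26, 24505, 6929) = 2009410.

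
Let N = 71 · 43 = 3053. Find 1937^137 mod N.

Mod 71: 1937 ≡ 20; by Fermat, exponent reduces to 137 mod 70 = 67; 20^67 ≡ 37 (mod 71).
Mod 43: 1937 ≡ 2; by Fermat, exponent reduces to 137 mod 42 = 11; 2^11 ≡ 27 (mod 43).
Combine by CRT: x ≡ 37 (mod 71), x ≡ 27 (mod 43) ⇒ x ≡ 1102 (mod 3053).

1102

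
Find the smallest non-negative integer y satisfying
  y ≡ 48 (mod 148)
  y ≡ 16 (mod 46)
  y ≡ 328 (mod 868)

Combine the congruences pairwise.
gcd(148, 46) = 2 and 2 | (16 − 48), so the pair is consistent; merging gives y ≡ 936 (mod 3404), where 3404 = lcm(148, 46).
gcd(3404, 868) = 4 and 4 | (328 − 936), so the pair is consistent; merging gives y ≡ 205176 (mod 738668), where 738668 = lcm(3404, 868).
The solution is unique modulo lcm(148, 46, 868) = 738668.

205176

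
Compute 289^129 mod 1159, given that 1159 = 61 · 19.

64

Mod 61: 289 ≡ 45; by Fermat, exponent reduces to 129 mod 60 = 9; 45^9 ≡ 3 (mod 61).
Mod 19: 289 ≡ 4; by Fermat, exponent reduces to 129 mod 18 = 3; 4^3 ≡ 7 (mod 19).
Combine by CRT: x ≡ 3 (mod 61), x ≡ 7 (mod 19) ⇒ x ≡ 64 (mod 1159).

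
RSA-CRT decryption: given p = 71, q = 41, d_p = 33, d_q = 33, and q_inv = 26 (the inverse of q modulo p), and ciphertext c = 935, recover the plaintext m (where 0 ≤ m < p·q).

m₁ = c^(d_p) mod p: c ≡ 12 (mod 71), and 12^33 mod 71 = 36.
m₂ = c^(d_q) mod q: c ≡ 33 (mod 41), and 33^33 mod 41 = 20.
h = q_inv·(m₁ − m₂) mod p = 26·(36 − 20) mod 71 = 61.
m = m₂ + h·q = 20 + 61·41 = 2521.

2521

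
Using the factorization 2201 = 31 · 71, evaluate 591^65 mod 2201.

Mod 31: 591 ≡ 2; by Fermat, exponent reduces to 65 mod 30 = 5; 2^5 ≡ 1 (mod 31).
Mod 71: 591 ≡ 23; 23^65 ≡ 39 (mod 71).
Combine by CRT: x ≡ 1 (mod 31), x ≡ 39 (mod 71) ⇒ x ≡ 962 (mod 2201).

962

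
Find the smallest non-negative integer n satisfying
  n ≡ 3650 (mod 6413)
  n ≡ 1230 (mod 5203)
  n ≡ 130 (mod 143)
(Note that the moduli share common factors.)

2196896

Combine the congruences pairwise.
gcd(6413, 5203) = 121 and 121 | (1230 − 3650), so the pair is consistent; merging gives n ≡ 266583 (mod 275759), where 275759 = lcm(6413, 5203).
gcd(275759, 143) = 11 and 11 | (130 − 266583), so the pair is consistent; merging gives n ≡ 2196896 (mod 3584867), where 3584867 = lcm(275759, 143).
The solution is unique modulo lcm(6413, 5203, 143) = 3584867.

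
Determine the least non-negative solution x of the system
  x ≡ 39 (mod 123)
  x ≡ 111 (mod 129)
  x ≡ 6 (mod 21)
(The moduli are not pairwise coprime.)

9141

Combine the congruences pairwise.
gcd(123, 129) = 3 and 3 | (111 − 39), so the pair is consistent; merging gives x ≡ 3852 (mod 5289), where 5289 = lcm(123, 129).
gcd(5289, 21) = 3 and 3 | (6 − 3852), so the pair is consistent; merging gives x ≡ 9141 (mod 37023), where 37023 = lcm(5289, 21).
The solution is unique modulo lcm(123, 129, 21) = 37023.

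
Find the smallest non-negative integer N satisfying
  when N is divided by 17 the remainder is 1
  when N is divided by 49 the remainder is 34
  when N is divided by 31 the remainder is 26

6257

From N ≡ 1 (mod 17) write N = 1 + 17t. Substituting into N ≡ 34 (mod 49) gives 17t ≡ 33 (mod 49), and since 17⁻¹ ≡ 26 (mod 49), t ≡ 25. Hence N ≡ 1 + 17·25 = 426 (mod 833).
From N ≡ 426 (mod 833) write N = 426 + 833t. Substituting into N ≡ 26 (mod 31) gives 833t ≡ 3 (mod 31), and since 27⁻¹ ≡ 23 (mod 31), t ≡ 7. Hence N ≡ 426 + 833·7 = 6257 (mod 25823).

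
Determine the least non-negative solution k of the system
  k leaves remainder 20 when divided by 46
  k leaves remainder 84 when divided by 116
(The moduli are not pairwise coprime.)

Combine the congruences pairwise.
gcd(46, 116) = 2 and 2 | (84 − 20), so the pair is consistent; merging gives k ≡ 664 (mod 2668), where 2668 = lcm(46, 116).
The solution is unique modulo lcm(46, 116) = 2668.

664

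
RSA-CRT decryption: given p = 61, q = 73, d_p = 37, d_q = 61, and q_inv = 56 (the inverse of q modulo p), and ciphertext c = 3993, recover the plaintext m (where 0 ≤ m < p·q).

3088

m₁ = c^(d_p) mod p: c ≡ 28 (mod 61), and 28^37 mod 61 = 38.
m₂ = c^(d_q) mod q: c ≡ 51 (mod 73), and 51^61 mod 73 = 22.
h = q_inv·(m₁ − m₂) mod p = 56·(38 − 22) mod 61 = 42.
m = m₂ + h·q = 22 + 42·73 = 3088.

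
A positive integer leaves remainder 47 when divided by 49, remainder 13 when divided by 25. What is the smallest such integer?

488

From x ≡ 47 (mod 49) write x = 47 + 49t. Substituting into x ≡ 13 (mod 25) gives 49t ≡ 16 (mod 25), and since 24⁻¹ ≡ 24 (mod 25), t ≡ 9. Hence x ≡ 47 + 49·9 = 488 (mod 1225).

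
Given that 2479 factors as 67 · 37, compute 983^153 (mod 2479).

Mod 67: 983 ≡ 45; by Fermat, exponent reduces to 153 mod 66 = 21; 45^21 ≡ 3 (mod 67).
Mod 37: 983 ≡ 21; by Fermat, exponent reduces to 153 mod 36 = 9; 21^9 ≡ 36 (mod 37).
Combine by CRT: x ≡ 3 (mod 67), x ≡ 36 (mod 37) ⇒ x ≡ 1812 (mod 2479).

1812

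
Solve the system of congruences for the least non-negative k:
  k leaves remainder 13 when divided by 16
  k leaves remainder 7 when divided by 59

125

From k ≡ 13 (mod 16) write k = 13 + 16t. Substituting into k ≡ 7 (mod 59) gives 16t ≡ 53 (mod 59), and since 16⁻¹ ≡ 48 (mod 59), t ≡ 7. Hence k ≡ 13 + 16·7 = 125 (mod 944).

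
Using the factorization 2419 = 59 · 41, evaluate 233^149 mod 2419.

745

Mod 59: 233 ≡ 56; by Fermat, exponent reduces to 149 mod 58 = 33; 56^33 ≡ 37 (mod 59).
Mod 41: 233 ≡ 28; by Fermat, exponent reduces to 149 mod 40 = 29; 28^29 ≡ 7 (mod 41).
Combine by CRT: x ≡ 37 (mod 59), x ≡ 7 (mod 41) ⇒ x ≡ 745 (mod 2419).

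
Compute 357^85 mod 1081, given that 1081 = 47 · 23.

882

Mod 47: 357 ≡ 28; by Fermat, exponent reduces to 85 mod 46 = 39; 28^39 ≡ 36 (mod 47).
Mod 23: 357 ≡ 12; by Fermat, exponent reduces to 85 mod 22 = 19; 12^19 ≡ 8 (mod 23).
Combine by CRT: x ≡ 36 (mod 47), x ≡ 8 (mod 23) ⇒ x ≡ 882 (mod 1081).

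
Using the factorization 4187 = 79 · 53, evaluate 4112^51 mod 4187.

Mod 79: 4112 ≡ 4; 4^51 ≡ 65 (mod 79).
Mod 53: 4112 ≡ 31; 31^51 ≡ 12 (mod 53).
Combine by CRT: x ≡ 65 (mod 79), x ≡ 12 (mod 53) ⇒ x ≡ 65 (mod 4187).

65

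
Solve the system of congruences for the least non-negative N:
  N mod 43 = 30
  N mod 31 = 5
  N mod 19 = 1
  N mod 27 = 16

36709

Combine the congruences pairwise.
From N ≡ 30 (mod 43) write N = 30 + 43t. Substituting into N ≡ 5 (mod 31) gives 43t ≡ 6 (mod 31), and since 12⁻¹ ≡ 13 (mod 31), t ≡ 16. Hence N ≡ 30 + 43·16 = 718 (mod 1333).
From N ≡ 718 (mod 1333) write N = 718 + 1333t. Substituting into N ≡ 1 (mod 19) gives 1333t ≡ 5 (mod 19), and since 3⁻¹ ≡ 13 (mod 19), t ≡ 8. Hence N ≡ 718 + 1333·8 = 11382 (mod 25327).
From N ≡ 11382 (mod 25327) write N = 11382 + 25327t. Substituting into N ≡ 16 (mod 27) gives 25327t ≡ 1 (mod 27), and since 1⁻¹ ≡ 1 (mod 27), t ≡ 1. Hence N ≡ 11382 + 25327·1 = 36709 (mod 683829).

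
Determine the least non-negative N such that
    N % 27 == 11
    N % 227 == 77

4844

From N ≡ 11 (mod 27) write N = 11 + 27t. Substituting into N ≡ 77 (mod 227) gives 27t ≡ 66 (mod 227), and since 27⁻¹ ≡ 185 (mod 227), t ≡ 179. Hence N ≡ 11 + 27·179 = 4844 (mod 6129).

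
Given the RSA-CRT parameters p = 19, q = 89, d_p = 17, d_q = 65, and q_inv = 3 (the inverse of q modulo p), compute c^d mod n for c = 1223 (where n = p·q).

m₁ = c^(d_p) mod p: c ≡ 7 (mod 19), and 7^17 mod 19 = 11.
m₂ = c^(d_q) mod q: c ≡ 66 (mod 89), and 66^65 mod 89 = 75.
h = q_inv·(m₁ − m₂) mod p = 3·(11 − 75) mod 19 = 17.
m = m₂ + h·q = 75 + 17·89 = 1588.

1588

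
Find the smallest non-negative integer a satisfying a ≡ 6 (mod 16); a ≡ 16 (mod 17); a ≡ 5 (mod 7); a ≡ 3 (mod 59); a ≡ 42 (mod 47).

17526

From a ≡ 6 (mod 16) write a = 6 + 16t. Substituting into a ≡ 16 (mod 17) gives 16t ≡ 10 (mod 17), and since 16⁻¹ ≡ 16 (mod 17), t ≡ 7. Hence a ≡ 6 + 16·7 = 118 (mod 272).
From a ≡ 118 (mod 272) write a = 118 + 272t. Substituting into a ≡ 5 (mod 7) gives 272t ≡ 6 (mod 7), and since 6⁻¹ ≡ 6 (mod 7), t ≡ 1. Hence a ≡ 118 + 272·1 = 390 (mod 1904).
From a ≡ 390 (mod 1904) write a = 390 + 1904t. Substituting into a ≡ 3 (mod 59) gives 1904t ≡ 26 (mod 59), and since 16⁻¹ ≡ 48 (mod 59), t ≡ 9. Hence a ≡ 390 + 1904·9 = 17526 (mod 112336).
From a ≡ 17526 (mod 112336) write a = 17526 + 112336t. Substituting into a ≡ 42 (mod 47) gives 112336t ≡ 0 (mod 47), and since 6⁻¹ ≡ 8 (mod 47), t ≡ 0. Hence a ≡ 17526 + 112336·0 = 17526 (mod 5279792).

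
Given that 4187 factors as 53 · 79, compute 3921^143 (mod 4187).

529

Mod 53: 3921 ≡ 52; by Fermat, exponent reduces to 143 mod 52 = 39; 52^39 ≡ 52 (mod 53).
Mod 79: 3921 ≡ 50; by Fermat, exponent reduces to 143 mod 78 = 65; 50^65 ≡ 55 (mod 79).
Combine by CRT: x ≡ 52 (mod 53), x ≡ 55 (mod 79) ⇒ x ≡ 529 (mod 4187).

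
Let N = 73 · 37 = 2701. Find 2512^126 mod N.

Mod 73: 2512 ≡ 30; by Fermat, exponent reduces to 126 mod 72 = 54; 30^54 ≡ 27 (mod 73).
Mod 37: 2512 ≡ 33; by Fermat, exponent reduces to 126 mod 36 = 18; 33^18 ≡ 1 (mod 37).
Combine by CRT: x ≡ 27 (mod 73), x ≡ 1 (mod 37) ⇒ x ≡ 1925 (mod 2701).

1925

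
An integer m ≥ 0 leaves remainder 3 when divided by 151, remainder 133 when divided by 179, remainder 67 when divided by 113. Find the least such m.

2912642

From m ≡ 3 (mod 151) write m = 3 + 151t. Substituting into m ≡ 133 (mod 179) gives 151t ≡ 130 (mod 179), and since 151⁻¹ ≡ 147 (mod 179), t ≡ 136. Hence m ≡ 3 + 151·136 = 20539 (mod 27029).
From m ≡ 20539 (mod 27029) write m = 20539 + 27029t. Substituting into m ≡ 67 (mod 113) gives 27029t ≡ 94 (mod 113), and since 22⁻¹ ≡ 36 (mod 113), t ≡ 107. Hence m ≡ 20539 + 27029·107 = 2912642 (mod 3054277).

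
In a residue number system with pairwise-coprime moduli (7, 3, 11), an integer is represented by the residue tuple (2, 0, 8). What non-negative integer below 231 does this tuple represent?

30

The moduli are pairwise coprime; N = 7·3·11 = 231.
N/7 = 33; 33 ≡ 5 (mod 7); 5·3 ≡ 1, so inverse 3.
N/3 = 77; 77 ≡ 2 (mod 3); 2·2 ≡ 1, so inverse 2.
N/11 = 21; 21 ≡ 10 (mod 11); 10·10 ≡ 1, so inverse 10.
x ≡ 2·33·3 + 0·77·2 + 8·21·10 = 1878.
1878 mod 231 = 30.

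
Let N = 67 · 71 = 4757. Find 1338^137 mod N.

4122

Mod 67: 1338 ≡ 65; by Fermat, exponent reduces to 137 mod 66 = 5; 65^5 ≡ 35 (mod 67).
Mod 71: 1338 ≡ 60; by Fermat, exponent reduces to 137 mod 70 = 67; 60^67 ≡ 4 (mod 71).
Combine by CRT: x ≡ 35 (mod 67), x ≡ 4 (mod 71) ⇒ x ≡ 4122 (mod 4757).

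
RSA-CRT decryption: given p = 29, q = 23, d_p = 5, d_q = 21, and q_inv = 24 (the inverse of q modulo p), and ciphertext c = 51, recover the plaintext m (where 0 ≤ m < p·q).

m₁ = c^(d_p) mod p: c ≡ 22 (mod 29), and 22^5 mod 29 = 13.
m₂ = c^(d_q) mod q: c ≡ 5 (mod 23), and 5^21 mod 23 = 14.
h = q_inv·(m₁ − m₂) mod p = 24·(13 − 14) mod 29 = 5.
m = m₂ + h·q = 14 + 5·23 = 129.

129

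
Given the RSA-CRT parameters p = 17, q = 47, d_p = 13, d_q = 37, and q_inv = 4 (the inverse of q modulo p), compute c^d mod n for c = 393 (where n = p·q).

m₁ = c^(d_p) mod p: c ≡ 2 (mod 17), and 2^13 mod 17 = 15.
m₂ = c^(d_q) mod q: c ≡ 17 (mod 47), and 17^37 mod 47 = 9.
h = q_inv·(m₁ − m₂) mod p = 4·(15 − 9) mod 17 = 7.
m = m₂ + h·q = 9 + 7·47 = 338.

338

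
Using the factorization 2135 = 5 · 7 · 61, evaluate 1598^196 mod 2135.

Mod 5: 1598 ≡ 3; since 4 | 196, by Fermat 3^196 ≡ 1 (mod 5).
Mod 7: 1598 ≡ 2; by Fermat, exponent reduces to 196 mod 6 = 4; 2^4 ≡ 2 (mod 7).
Mod 61: 1598 ≡ 12; by Fermat, exponent reduces to 196 mod 60 = 16; 12^16 ≡ 12 (mod 61).
Combine by CRT: x ≡ 1 (mod 5), x ≡ 2 (mod 7), x ≡ 12 (mod 61) ⇒ x ≡ 1171 (mod 2135).

1171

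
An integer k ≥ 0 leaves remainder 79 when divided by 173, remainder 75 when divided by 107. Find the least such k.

14092

From k ≡ 79 (mod 173) write k = 79 + 173t. Substituting into k ≡ 75 (mod 107) gives 173t ≡ 103 (mod 107), and since 66⁻¹ ≡ 60 (mod 107), t ≡ 81. Hence k ≡ 79 + 173·81 = 14092 (mod 18511).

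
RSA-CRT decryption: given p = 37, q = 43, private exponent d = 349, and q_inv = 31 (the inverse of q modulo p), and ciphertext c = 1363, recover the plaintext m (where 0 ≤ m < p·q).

327

d_p = d mod (p−1) = 349 mod 36 = 25; d_q = d mod (q−1) = 13.
m₁ = c^(d_p) mod p: c ≡ 31 (mod 37), and 31^25 mod 37 = 31.
m₂ = c^(d_q) mod q: c ≡ 30 (mod 43), and 30^13 mod 43 = 26.
h = q_inv·(m₁ − m₂) mod p = 31·(31 − 26) mod 37 = 7.
m = m₂ + h·q = 26 + 7·43 = 327.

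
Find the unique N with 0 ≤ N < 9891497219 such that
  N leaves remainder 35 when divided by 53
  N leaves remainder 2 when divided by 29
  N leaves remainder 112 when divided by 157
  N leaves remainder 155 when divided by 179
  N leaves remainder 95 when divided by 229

5194511061

The moduli are pairwise coprime; M = 53·29·157·179·229 = 9891497219.
M/53 = 186632023; 186632023 ≡ 49 (mod 53); 49·13 ≡ 1, so inverse 13.
M/29 = 341086111; 341086111 ≡ 1 (mod 29), inverse 1.
M/157 = 63003167; 63003167 ≡ 9 (mod 157); 9·35 ≡ 1, so inverse 35.
M/179 = 55259761; 55259761 ≡ 134 (mod 179); 134·175 ≡ 1, so inverse 175.
M/229 = 43194311; 43194311 ≡ 102 (mod 229); 102·119 ≡ 1, so inverse 119.
N ≡ 35·186632023·13 + 2·341086111·1 + 112·63003167·35 + 155·55259761·175 + 95·43194311·119 = 2319804860307.
2319804860307 mod 9891497219 = 5194511061.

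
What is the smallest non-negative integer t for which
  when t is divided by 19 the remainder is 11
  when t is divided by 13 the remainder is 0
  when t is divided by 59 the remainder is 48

5122

From t ≡ 11 (mod 19) write t = 11 + 19s. Substituting into t ≡ 0 (mod 13) gives 19s ≡ 2 (mod 13), and since 6⁻¹ ≡ 11 (mod 13), s ≡ 9. Hence t ≡ 11 + 19·9 = 182 (mod 247).
From t ≡ 182 (mod 247) write t = 182 + 247s. Substituting into t ≡ 48 (mod 59) gives 247s ≡ 43 (mod 59), and since 11⁻¹ ≡ 43 (mod 59), s ≡ 20. Hence t ≡ 182 + 247·20 = 5122 (mod 14573).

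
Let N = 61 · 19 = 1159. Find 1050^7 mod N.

Mod 61: 1050 ≡ 13; 13^7 ≡ 13 (mod 61).
Mod 19: 1050 ≡ 5; 5^7 ≡ 16 (mod 19).
Combine by CRT: x ≡ 13 (mod 61), x ≡ 16 (mod 19) ⇒ x ≡ 928 (mod 1159).

928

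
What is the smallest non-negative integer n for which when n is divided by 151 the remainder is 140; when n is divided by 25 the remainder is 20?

895

Combine the congruences pairwise.
From n ≡ 140 (mod 151) write n = 140 + 151t. Substituting into n ≡ 20 (mod 25) gives 151t ≡ 5 (mod 25), and since 1⁻¹ ≡ 1 (mod 25), t ≡ 5. Hence n ≡ 140 + 151·5 = 895 (mod 3775).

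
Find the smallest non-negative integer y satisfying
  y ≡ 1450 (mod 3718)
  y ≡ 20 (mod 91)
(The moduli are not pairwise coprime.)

Combine the congruences pairwise.
gcd(3718, 91) = 13 and 13 | (20 − 1450), so the pair is consistent; merging gives y ≡ 20040 (mod 26026), where 26026 = lcm(3718, 91).
The solution is unique modulo lcm(3718, 91) = 26026.

20040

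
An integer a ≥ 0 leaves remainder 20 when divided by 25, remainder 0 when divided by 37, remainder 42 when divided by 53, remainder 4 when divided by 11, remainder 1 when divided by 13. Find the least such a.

The moduli are pairwise coprime; N = 25·37·53·11·13 = 7010575.
N/25 = 280423; 280423 ≡ 23 (mod 25); 23·12 ≡ 1, so inverse 12.
N/37 = 189475; 189475 ≡ 35 (mod 37); 35·18 ≡ 1, so inverse 18.
N/53 = 132275; 132275 ≡ 40 (mod 53); 40·4 ≡ 1, so inverse 4.
N/11 = 637325; 637325 ≡ 7 (mod 11); 7·8 ≡ 1, so inverse 8.
N/13 = 539275; 539275 ≡ 9 (mod 13); 9·3 ≡ 1, so inverse 3.
a ≡ 20·280423·12 + 0·189475·18 + 42·132275·4 + 4·637325·8 + 1·539275·3 = 111535945.
111535945 mod 7010575 = 6377320.

6377320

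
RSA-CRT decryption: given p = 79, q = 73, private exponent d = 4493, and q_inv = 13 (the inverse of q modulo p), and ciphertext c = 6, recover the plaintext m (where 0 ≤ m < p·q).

d_p = d mod (p−1) = 4493 mod 78 = 47; d_q = d mod (q−1) = 29.
m₁ = c^(d_p) mod p: c ≡ 6 (mod 79), and 6^47 mod 79 = 3.
m₂ = c^(d_q) mod q: c ≡ 6 (mod 73), and 6^29 mod 73 = 23.
h = q_inv·(m₁ − m₂) mod p = 13·(3 − 23) mod 79 = 56.
m = m₂ + h·q = 23 + 56·73 = 4111.

4111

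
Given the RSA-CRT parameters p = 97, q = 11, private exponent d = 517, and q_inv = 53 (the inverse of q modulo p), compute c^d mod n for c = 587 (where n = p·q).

d_p = d mod (p−1) = 517 mod 96 = 37; d_q = d mod (q−1) = 7.
m₁ = c^(d_p) mod p: c ≡ 5 (mod 97), and 5^37 mod 97 = 56.
m₂ = c^(d_q) mod q: c ≡ 4 (mod 11), and 4^7 mod 11 = 5.
h = q_inv·(m₁ − m₂) mod p = 53·(56 − 5) mod 97 = 84.
m = m₂ + h·q = 5 + 84·11 = 929.

929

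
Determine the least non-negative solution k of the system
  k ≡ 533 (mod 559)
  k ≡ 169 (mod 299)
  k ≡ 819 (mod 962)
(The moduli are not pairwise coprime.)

Combine the congruences pairwise.
gcd(559, 299) = 13 and 13 | (169 − 533), so the pair is consistent; merging gives k ≡ 10036 (mod 12857), where 12857 = lcm(559, 299).
gcd(12857, 962) = 13 and 13 | (819 − 10036), so the pair is consistent; merging gives k ≡ 588601 (mod 951418), where 951418 = lcm(12857, 962).
The solution is unique modulo lcm(559, 299, 962) = 951418.

588601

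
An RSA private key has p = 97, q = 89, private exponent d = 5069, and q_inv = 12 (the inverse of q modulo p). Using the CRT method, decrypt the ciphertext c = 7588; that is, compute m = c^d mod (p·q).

3514

d_p = d mod (p−1) = 5069 mod 96 = 77; d_q = d mod (q−1) = 53.
m₁ = c^(d_p) mod p: c ≡ 22 (mod 97), and 22^77 mod 97 = 22.
m₂ = c^(d_q) mod q: c ≡ 23 (mod 89), and 23^53 mod 89 = 43.
h = q_inv·(m₁ − m₂) mod p = 12·(22 − 43) mod 97 = 39.
m = m₂ + h·q = 43 + 39·89 = 3514.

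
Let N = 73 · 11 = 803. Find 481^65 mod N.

Mod 73: 481 ≡ 43; 43^65 ≡ 52 (mod 73).
Mod 11: 481 ≡ 8; by Fermat, exponent reduces to 65 mod 10 = 5; 8^5 ≡ 10 (mod 11).
Combine by CRT: x ≡ 52 (mod 73), x ≡ 10 (mod 11) ⇒ x ≡ 417 (mod 803).

417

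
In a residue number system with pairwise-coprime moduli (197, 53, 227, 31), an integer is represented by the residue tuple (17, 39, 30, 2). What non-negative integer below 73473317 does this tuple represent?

The moduli are pairwise coprime; N = 197·53·227·31 = 73473317.
N/197 = 372961; 372961 ≡ 40 (mod 197); 40·133 ≡ 1, so inverse 133.
N/53 = 1386289; 1386289 ≡ 21 (mod 53); 21·48 ≡ 1, so inverse 48.
N/227 = 323671; 323671 ≡ 196 (mod 227); 196·205 ≡ 1, so inverse 205.
N/31 = 2370107; 2370107 ≡ 2 (mod 31); 2·16 ≡ 1, so inverse 16.
x ≡ 17·372961·133 + 39·1386289·48 + 30·323671·205 + 2·2370107·16 = 5504817903.
5504817903 mod 73473317 = 67792445.

67792445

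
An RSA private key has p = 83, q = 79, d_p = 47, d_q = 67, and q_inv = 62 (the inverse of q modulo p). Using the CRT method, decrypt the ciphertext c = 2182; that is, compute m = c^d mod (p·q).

m₁ = c^(d_p) mod p: c ≡ 24 (mod 83), and 24^47 mod 83 = 42.
m₂ = c^(d_q) mod q: c ≡ 49 (mod 79), and 49^67 mod 79 = 2.
h = q_inv·(m₁ − m₂) mod p = 62·(42 − 2) mod 83 = 73.
m = m₂ + h·q = 2 + 73·79 = 5769.

5769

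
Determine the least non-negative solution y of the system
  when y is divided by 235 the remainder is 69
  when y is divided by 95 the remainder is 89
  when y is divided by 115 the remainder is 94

60699

Combine the congruences pairwise.
gcd(235, 95) = 5 and 5 | (89 − 69), so the pair is consistent; merging gives y ≡ 2654 (mod 4465), where 4465 = lcm(235, 95).
gcd(4465, 115) = 5 and 5 | (94 − 2654), so the pair is consistent; merging gives y ≡ 60699 (mod 102695), where 102695 = lcm(4465, 115).
The solution is unique modulo lcm(235, 95, 115) = 102695.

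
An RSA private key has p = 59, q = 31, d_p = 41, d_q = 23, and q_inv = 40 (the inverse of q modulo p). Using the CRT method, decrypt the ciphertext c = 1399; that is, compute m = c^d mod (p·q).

m₁ = c^(d_p) mod p: c ≡ 42 (mod 59), and 42^41 mod 59 = 13.
m₂ = c^(d_q) mod q: c ≡ 4 (mod 31), and 4^23 mod 31 = 2.
h = q_inv·(m₁ − m₂) mod p = 40·(13 − 2) mod 59 = 27.
m = m₂ + h·q = 2 + 27·31 = 839.

839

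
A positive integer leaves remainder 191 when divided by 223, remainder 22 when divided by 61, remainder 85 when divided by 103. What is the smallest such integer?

1083748

The moduli are pairwise coprime; N = 223·61·103 = 1401109.
N/223 = 6283; 6283 ≡ 39 (mod 223); 39·183 ≡ 1, so inverse 183.
N/61 = 22969; 22969 ≡ 33 (mod 61); 33·37 ≡ 1, so inverse 37.
N/103 = 13603; 13603 ≡ 7 (mod 103); 7·59 ≡ 1, so inverse 59.
a ≡ 191·6283·183 + 22·22969·37 + 85·13603·59 = 306525510.
306525510 mod 1401109 = 1083748.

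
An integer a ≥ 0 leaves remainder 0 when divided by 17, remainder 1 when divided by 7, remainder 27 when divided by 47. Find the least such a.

2941

From a ≡ 0 (mod 17) write a = 0 + 17t. Substituting into a ≡ 1 (mod 7) gives 17t ≡ 1 (mod 7), and since 3⁻¹ ≡ 5 (mod 7), t ≡ 5. Hence a ≡ 0 + 17·5 = 85 (mod 119).
From a ≡ 85 (mod 119) write a = 85 + 119t. Substituting into a ≡ 27 (mod 47) gives 119t ≡ 36 (mod 47), and since 25⁻¹ ≡ 32 (mod 47), t ≡ 24. Hence a ≡ 85 + 119·24 = 2941 (mod 5593).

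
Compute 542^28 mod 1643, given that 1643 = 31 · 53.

Mod 31: 542 ≡ 15; 15^28 ≡ 4 (mod 31).
Mod 53: 542 ≡ 12; 12^28 ≡ 15 (mod 53).
Combine by CRT: x ≡ 4 (mod 31), x ≡ 15 (mod 53) ⇒ x ≡ 810 (mod 1643).

810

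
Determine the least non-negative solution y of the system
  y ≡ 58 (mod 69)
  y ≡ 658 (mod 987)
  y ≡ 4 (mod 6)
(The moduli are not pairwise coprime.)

gcd(69, 987) = 3 and 3 | (658 − 58), so the pair is consistent; merging gives y ≡ 1645 (mod 22701), where 22701 = lcm(69, 987).
gcd(22701, 6) = 3 and 3 | (4 − 1645), so the pair is consistent; merging gives y ≡ 24346 (mod 45402), where 45402 = lcm(22701, 6).
The solution is unique modulo lcm(69, 987, 6) = 45402.

24346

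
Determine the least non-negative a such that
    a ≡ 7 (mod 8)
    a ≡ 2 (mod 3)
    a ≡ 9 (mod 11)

The moduli are pairwise coprime; N = 8·3·11 = 264.
N/8 = 33; 33 ≡ 1 (mod 8), inverse 1.
N/3 = 88; 88 ≡ 1 (mod 3), inverse 1.
N/11 = 24; 24 ≡ 2 (mod 11); 2·6 ≡ 1, so inverse 6.
a ≡ 7·33·1 + 2·88·1 + 9·24·6 = 1703.
1703 mod 264 = 119.

119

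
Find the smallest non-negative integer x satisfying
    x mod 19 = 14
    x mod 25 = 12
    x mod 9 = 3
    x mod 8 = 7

24087

The moduli are pairwise coprime; N = 19·25·9·8 = 34200.
N/19 = 1800; 1800 ≡ 14 (mod 19); 14·15 ≡ 1, so inverse 15.
N/25 = 1368; 1368 ≡ 18 (mod 25); 18·7 ≡ 1, so inverse 7.
N/9 = 3800; 3800 ≡ 2 (mod 9); 2·5 ≡ 1, so inverse 5.
N/8 = 4275; 4275 ≡ 3 (mod 8); 3·3 ≡ 1, so inverse 3.
x ≡ 14·1800·15 + 12·1368·7 + 3·3800·5 + 7·4275·3 = 639687.
639687 mod 34200 = 24087.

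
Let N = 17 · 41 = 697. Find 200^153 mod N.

Mod 17: 200 ≡ 13; by Fermat, exponent reduces to 153 mod 16 = 9; 13^9 ≡ 13 (mod 17).
Mod 41: 200 ≡ 36; by Fermat, exponent reduces to 153 mod 40 = 33; 36^33 ≡ 2 (mod 41).
Combine by CRT: x ≡ 13 (mod 17), x ≡ 2 (mod 41) ⇒ x ≡ 166 (mod 697).

166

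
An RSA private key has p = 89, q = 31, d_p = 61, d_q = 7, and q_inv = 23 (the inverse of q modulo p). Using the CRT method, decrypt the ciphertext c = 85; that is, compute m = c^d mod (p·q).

m₁ = c^(d_p) mod p: c ≡ 85 (mod 89), and 85^61 mod 89 = 87.
m₂ = c^(d_q) mod q: c ≡ 23 (mod 31), and 23^7 mod 31 = 29.
h = q_inv·(m₁ − m₂) mod p = 23·(87 − 29) mod 89 = 88.
m = m₂ + h·q = 29 + 88·31 = 2757.

2757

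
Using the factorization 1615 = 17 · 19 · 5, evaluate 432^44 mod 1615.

Mod 17: 432 ≡ 7; by Fermat, exponent reduces to 44 mod 16 = 12; 7^12 ≡ 13 (mod 17).
Mod 19: 432 ≡ 14; by Fermat, exponent reduces to 44 mod 18 = 8; 14^8 ≡ 4 (mod 19).
Mod 5: 432 ≡ 2; since 4 | 44, by Fermat 2^44 ≡ 1 (mod 5).
Combine by CRT: x ≡ 13 (mod 17), x ≡ 4 (mod 19), x ≡ 1 (mod 5) ⇒ x ≡ 251 (mod 1615).

251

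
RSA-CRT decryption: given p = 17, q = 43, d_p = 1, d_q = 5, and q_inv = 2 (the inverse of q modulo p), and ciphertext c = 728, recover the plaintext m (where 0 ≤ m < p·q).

m₁ = c^(d_p) mod p: c ≡ 14 (mod 17), and 14^1 mod 17 = 14.
m₂ = c^(d_q) mod q: c ≡ 40 (mod 43), and 40^5 mod 43 = 15.
h = q_inv·(m₁ − m₂) mod p = 2·(14 − 15) mod 17 = 15.
m = m₂ + h·q = 15 + 15·43 = 660.

660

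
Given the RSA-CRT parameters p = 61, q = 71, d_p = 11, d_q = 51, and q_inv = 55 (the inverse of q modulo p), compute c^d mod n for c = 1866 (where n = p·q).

m₁ = c^(d_p) mod p: c ≡ 36 (mod 61), and 36^11 mod 61 = 45.
m₂ = c^(d_q) mod q: c ≡ 20 (mod 71), and 20^51 mod 71 = 45.
h = q_inv·(m₁ − m₂) mod p = 55·(45 − 45) mod 61 = 0.
m = m₂ + h·q = 45 + 0·71 = 45.

45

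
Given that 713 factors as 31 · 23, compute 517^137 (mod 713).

Mod 31: 517 ≡ 21; by Fermat, exponent reduces to 137 mod 30 = 17; 21^17 ≡ 24 (mod 31).
Mod 23: 517 ≡ 11; by Fermat, exponent reduces to 137 mod 22 = 5; 11^5 ≡ 5 (mod 23).
Combine by CRT: x ≡ 24 (mod 31), x ≡ 5 (mod 23) ⇒ x ≡ 396 (mod 713).

396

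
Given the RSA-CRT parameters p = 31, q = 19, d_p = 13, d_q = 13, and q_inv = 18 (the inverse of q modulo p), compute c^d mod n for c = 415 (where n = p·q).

575

m₁ = c^(d_p) mod p: c ≡ 12 (mod 31), and 12^13 mod 31 = 17.
m₂ = c^(d_q) mod q: c ≡ 16 (mod 19), and 16^13 mod 19 = 5.
h = q_inv·(m₁ − m₂) mod p = 18·(17 − 5) mod 31 = 30.
m = m₂ + h·q = 5 + 30·19 = 575.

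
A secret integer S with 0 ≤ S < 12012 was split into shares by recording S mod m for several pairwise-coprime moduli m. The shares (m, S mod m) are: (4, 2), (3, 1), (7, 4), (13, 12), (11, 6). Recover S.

10126

Combine the congruences pairwise.
From S ≡ 2 (mod 4) write S = 2 + 4t. Substituting into S ≡ 1 (mod 3) gives 4t ≡ 2 (mod 3), and since 1⁻¹ ≡ 1 (mod 3), t ≡ 2. Hence S ≡ 2 + 4·2 = 10 (mod 12).
From S ≡ 10 (mod 12) write S = 10 + 12t. Substituting into S ≡ 4 (mod 7) gives 12t ≡ 1 (mod 7), and since 5⁻¹ ≡ 3 (mod 7), t ≡ 3. Hence S ≡ 10 + 12·3 = 46 (mod 84).
From S ≡ 46 (mod 84) write S = 46 + 84t. Substituting into S ≡ 12 (mod 13) gives 84t ≡ 5 (mod 13), and since 6⁻¹ ≡ 11 (mod 13), t ≡ 3. Hence S ≡ 46 + 84·3 = 298 (mod 1092).
From S ≡ 298 (mod 1092) write S = 298 + 1092t. Substituting into S ≡ 6 (mod 11) gives 1092t ≡ 5 (mod 11), and since 3⁻¹ ≡ 4 (mod 11), t ≡ 9. Hence S ≡ 298 + 1092·9 = 10126 (mod 12012).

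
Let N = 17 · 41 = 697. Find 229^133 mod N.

Mod 17: 229 ≡ 8; by Fermat, exponent reduces to 133 mod 16 = 5; 8^5 ≡ 9 (mod 17).
Mod 41: 229 ≡ 24; by Fermat, exponent reduces to 133 mod 40 = 13; 24^13 ≡ 19 (mod 41).
Combine by CRT: x ≡ 9 (mod 17), x ≡ 19 (mod 41) ⇒ x ≡ 60 (mod 697).

60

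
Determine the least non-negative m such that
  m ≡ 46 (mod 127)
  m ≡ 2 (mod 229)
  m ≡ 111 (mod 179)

3631484

Combine the congruences pairwise.
From m ≡ 46 (mod 127) write m = 46 + 127t. Substituting into m ≡ 2 (mod 229) gives 127t ≡ 185 (mod 229), and since 127⁻¹ ≡ 110 (mod 229), t ≡ 198. Hence m ≡ 46 + 127·198 = 25192 (mod 29083).
From m ≡ 25192 (mod 29083) write m = 25192 + 29083t. Substituting into m ≡ 111 (mod 179) gives 29083t ≡ 158 (mod 179), and since 85⁻¹ ≡ 139 (mod 179), t ≡ 124. Hence m ≡ 25192 + 29083·124 = 3631484 (mod 5205857).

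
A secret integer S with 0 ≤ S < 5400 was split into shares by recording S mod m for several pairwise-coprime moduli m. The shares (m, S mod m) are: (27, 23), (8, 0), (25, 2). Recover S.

From S ≡ 23 (mod 27) write S = 23 + 27t. Substituting into S ≡ 0 (mod 8) gives 27t ≡ 1 (mod 8), and since 3⁻¹ ≡ 3 (mod 8), t ≡ 3. Hence S ≡ 23 + 27·3 = 104 (mod 216).
From S ≡ 104 (mod 216) write S = 104 + 216t. Substituting into S ≡ 2 (mod 25) gives 216t ≡ 23 (mod 25), and since 16⁻¹ ≡ 11 (mod 25), t ≡ 3. Hence S ≡ 104 + 216·3 = 752 (mod 5400).

752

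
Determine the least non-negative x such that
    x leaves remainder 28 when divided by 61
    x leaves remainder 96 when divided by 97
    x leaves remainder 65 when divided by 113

The moduli are pairwise coprime; N = 61·97·113 = 668621.
N/61 = 10961; 10961 ≡ 42 (mod 61); 42·16 ≡ 1, so inverse 16.
N/97 = 6893; 6893 ≡ 6 (mod 97); 6·81 ≡ 1, so inverse 81.
N/113 = 5917; 5917 ≡ 41 (mod 113); 41·102 ≡ 1, so inverse 102.
x ≡ 28·10961·16 + 96·6893·81 + 65·5917·102 = 97740206.
97740206 mod 668621 = 121540.

121540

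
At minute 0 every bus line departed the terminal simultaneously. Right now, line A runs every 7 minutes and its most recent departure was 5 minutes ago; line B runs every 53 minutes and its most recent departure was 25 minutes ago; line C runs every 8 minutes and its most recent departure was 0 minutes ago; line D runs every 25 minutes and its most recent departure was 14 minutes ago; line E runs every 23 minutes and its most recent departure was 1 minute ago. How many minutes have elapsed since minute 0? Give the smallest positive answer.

305464

From t ≡ 5 (mod 7) write t = 5 + 7s. Substituting into t ≡ 25 (mod 53) gives 7s ≡ 20 (mod 53), and since 7⁻¹ ≡ 38 (mod 53), s ≡ 18. Hence t ≡ 5 + 7·18 = 131 (mod 371).
From t ≡ 131 (mod 371) write t = 131 + 371s. Substituting into t ≡ 0 (mod 8) gives 371s ≡ 5 (mod 8), and since 3⁻¹ ≡ 3 (mod 8), s ≡ 7. Hence t ≡ 131 + 371·7 = 2728 (mod 2968).
From t ≡ 2728 (mod 2968) write t = 2728 + 2968s. Substituting into t ≡ 14 (mod 25) gives 2968s ≡ 11 (mod 25), and since 18⁻¹ ≡ 7 (mod 25), s ≡ 2. Hence t ≡ 2728 + 2968·2 = 8664 (mod 74200).
From t ≡ 8664 (mod 74200) write t = 8664 + 74200s. Substituting into t ≡ 1 (mod 23) gives 74200s ≡ 8 (mod 23), and since 2⁻¹ ≡ 12 (mod 23), s ≡ 4. Hence t ≡ 8664 + 74200·4 = 305464 (mod 1706600).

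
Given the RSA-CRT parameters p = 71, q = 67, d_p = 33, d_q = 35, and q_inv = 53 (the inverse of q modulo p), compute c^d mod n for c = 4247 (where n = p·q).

4026

m₁ = c^(d_p) mod p: c ≡ 58 (mod 71), and 58^33 mod 71 = 50.
m₂ = c^(d_q) mod q: c ≡ 26 (mod 67), and 26^35 mod 67 = 6.
h = q_inv·(m₁ − m₂) mod p = 53·(50 − 6) mod 71 = 60.
m = m₂ + h·q = 6 + 60·67 = 4026.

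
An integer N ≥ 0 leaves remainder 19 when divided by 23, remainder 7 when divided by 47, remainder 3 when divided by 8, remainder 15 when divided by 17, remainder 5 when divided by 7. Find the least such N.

The moduli are pairwise coprime; M = 23·47·8·17·7 = 1029112.
M/23 = 44744; 44744 ≡ 9 (mod 23); 9·18 ≡ 1, so inverse 18.
M/47 = 21896; 21896 ≡ 41 (mod 47); 41·39 ≡ 1, so inverse 39.
M/8 = 128639; 128639 ≡ 7 (mod 8); 7·7 ≡ 1, so inverse 7.
M/17 = 60536; 60536 ≡ 16 (mod 17); 16·16 ≡ 1, so inverse 16.
M/7 = 147016; 147016 ≡ 2 (mod 7); 2·4 ≡ 1, so inverse 4.
N ≡ 19·44744·18 + 7·21896·39 + 3·128639·7 + 15·60536·16 + 5·147016·4 = 41450435.
41450435 mod 1029112 = 285955.

285955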